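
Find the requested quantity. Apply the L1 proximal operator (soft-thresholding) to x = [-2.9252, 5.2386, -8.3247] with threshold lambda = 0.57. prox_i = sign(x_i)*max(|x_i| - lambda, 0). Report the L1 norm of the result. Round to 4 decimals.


Soft-thresholding with lambda = 0.57:
prox(-2.9252) = sign(-2.9252)*max(|-2.9252| - 0.57, 0) = -2.3552
prox(5.2386) = sign(5.2386)*max(|5.2386| - 0.57, 0) = 4.6686
prox(-8.3247) = sign(-8.3247)*max(|-8.3247| - 0.57, 0) = -7.7547
prox(x) = [-2.3552, 4.6686, -7.7547]
||prox(x)||_1 = 2.3552 + 4.6686 + 7.7547 = 14.7785


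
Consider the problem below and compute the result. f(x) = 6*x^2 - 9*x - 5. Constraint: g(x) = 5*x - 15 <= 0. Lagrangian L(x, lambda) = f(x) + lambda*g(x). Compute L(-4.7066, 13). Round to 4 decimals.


Step 1: Evaluate f(x).
f(-4.7066) = 6*(-4.7066)^2 - 9*(-4.7066) - 5 = 170.2719
Step 2: Evaluate g(x).
g(-4.7066) = 5*-4.7066 - 15 = -38.533
Step 3: Compute Lagrangian.
L = 170.2719 + 13*-38.533 = -330.6571


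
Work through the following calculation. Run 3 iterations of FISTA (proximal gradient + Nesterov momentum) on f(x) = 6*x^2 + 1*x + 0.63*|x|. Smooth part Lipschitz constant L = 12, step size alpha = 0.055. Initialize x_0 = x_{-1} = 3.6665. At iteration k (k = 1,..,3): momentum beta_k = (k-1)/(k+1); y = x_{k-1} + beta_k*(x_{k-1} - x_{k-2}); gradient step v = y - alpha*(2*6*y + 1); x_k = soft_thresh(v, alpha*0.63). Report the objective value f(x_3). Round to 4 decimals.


FISTA on f(x) = 6*x^2 + 1*x + 0.63*|x|
L = 12, alpha = 0.055
Iteration 1: beta = 0.0, y = 3.6665 + 0.0*(3.6665 - 3.6665) = 3.6665
  grad(y) = 44.998, v = y - alpha*grad = 1.1916
  prox(v) = soft_thresh(1.1916, 0.0347) = 1.157
Iteration 2: beta = 0.3333, y = 1.157 + 0.3333*(1.157 - 3.6665) = 0.3204
  grad(y) = 4.8454, v = y - alpha*grad = 0.054
  prox(v) = soft_thresh(0.054, 0.0347) = 0.0193
Iteration 3: beta = 0.5, y = 0.0193 + 0.5*(0.0193 - 1.157) = -0.5495
  grad(y) = -5.5943, v = y - alpha*grad = -0.2418
  prox(v) = soft_thresh(-0.2418, 0.0347) = -0.2072
f(x_3) = 6*(-0.2072)^2 + 1*(-0.2072) + 0.63*|-0.2072| = 0.1809


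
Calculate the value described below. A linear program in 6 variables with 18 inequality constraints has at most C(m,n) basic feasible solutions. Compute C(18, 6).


Each vertex corresponds to some choice of n active constraints out of m, so the number of vertices is at most C(m, n) = m! / (n!(m-n)!).
m = 18, n = 6
Numerator: 18 * 17 * 16 * 15 * 14 * 13
Denominator: 6! = 720
C(18, 6) = 18564


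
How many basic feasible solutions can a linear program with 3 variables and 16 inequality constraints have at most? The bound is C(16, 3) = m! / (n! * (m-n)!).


Each vertex corresponds to some choice of n active constraints out of m, so the number of vertices is at most C(m, n) = m! / (n!(m-n)!).
m = 16, n = 3
Numerator: 16 * 15 * 14
Denominator: 3! = 6
C(16, 3) = 560


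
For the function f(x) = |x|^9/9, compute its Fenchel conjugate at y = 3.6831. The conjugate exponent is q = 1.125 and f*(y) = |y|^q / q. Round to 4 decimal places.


The conjugate exponent q satisfies 1/p + 1/q = 1.
p = 9, so q = 9/(9 - 1) = 1.125
|y|^q = 3.6831^1.125 = 4.335
f*(3.6831) = 4.335 / 1.125 = 3.8533


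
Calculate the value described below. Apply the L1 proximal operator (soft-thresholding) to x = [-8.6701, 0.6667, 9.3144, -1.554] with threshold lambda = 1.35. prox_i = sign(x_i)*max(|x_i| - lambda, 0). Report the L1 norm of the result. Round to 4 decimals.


Soft-thresholding with lambda = 1.35:
prox(-8.6701) = sign(-8.6701)*max(|-8.6701| - 1.35, 0) = -7.3201
prox(0.6667) = sign(0.6667)*max(|0.6667| - 1.35, 0) = 0.0
prox(9.3144) = sign(9.3144)*max(|9.3144| - 1.35, 0) = 7.9644
prox(-1.554) = sign(-1.554)*max(|-1.554| - 1.35, 0) = -0.204
prox(x) = [-7.3201, 0.0, 7.9644, -0.204]
||prox(x)||_1 = 7.3201 + 0.0 + 7.9644 + 0.204 = 15.4885


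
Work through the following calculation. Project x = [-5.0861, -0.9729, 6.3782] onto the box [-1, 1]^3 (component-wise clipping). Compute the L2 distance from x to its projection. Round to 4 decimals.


Project each component onto [-1, 1].
clip(-5.0861) = -1.0, clip(-0.9729) = -0.9729, clip(6.3782) = 1.0
Projection = [-1.0, -0.9729, 1.0]
Squared diffs: [16.6962, 0.0, 28.925]
Distance = sqrt(45.6212) = 6.7544


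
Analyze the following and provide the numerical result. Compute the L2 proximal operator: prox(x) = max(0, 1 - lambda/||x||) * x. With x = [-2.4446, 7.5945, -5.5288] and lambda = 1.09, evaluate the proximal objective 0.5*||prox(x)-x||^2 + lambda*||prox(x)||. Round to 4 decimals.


Step 1: Compute ||x||.
||x|| = 9.7067
Step 2: Compute scaling factor.
scale = max(0, 1 - 1.09/9.7067) = 0.8877
Step 3: prox(x) = [-2.1701, 6.7417, -4.908]
||prox(x)|| = 8.6167
Step 4: Proximal objective.
0.5*||prox-x||^2 = 0.5941
lambda*||prox|| = 9.3922
Total = 9.9863


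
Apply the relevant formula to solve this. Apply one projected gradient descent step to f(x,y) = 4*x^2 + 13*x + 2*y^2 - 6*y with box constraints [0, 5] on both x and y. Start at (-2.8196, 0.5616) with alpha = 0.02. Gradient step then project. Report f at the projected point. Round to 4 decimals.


Step 1: Compute gradient at (-2.8196, 0.5616).
grad_x = 2*4*-2.8196 + 13 = -9.5568
grad_y = 2*2*0.5616 - 6 = -3.7536
Step 2: Gradient step.
x_raw = -2.8196 - 0.02*-9.5568 = -2.6285
y_raw = 0.5616 - 0.02*-3.7536 = 0.6367
Step 3: Project onto [0, 5].
x_proj = clip(-2.6285) = 0.0
y_proj = clip(0.6367) = 0.6367
Step 4: Evaluate f.
f(0.0, 0.6367) = -3.0093


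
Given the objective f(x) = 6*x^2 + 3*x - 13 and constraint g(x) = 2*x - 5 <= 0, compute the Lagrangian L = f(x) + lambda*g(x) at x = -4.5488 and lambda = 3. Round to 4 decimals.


Step 1: Evaluate f(x).
f(-4.5488) = 6*(-4.5488)^2 + 3*(-4.5488) - 13 = 97.5031
Step 2: Evaluate g(x).
g(-4.5488) = 2*-4.5488 - 5 = -14.0976
Step 3: Compute Lagrangian.
L = 97.5031 + 3*-14.0976 = 55.2103


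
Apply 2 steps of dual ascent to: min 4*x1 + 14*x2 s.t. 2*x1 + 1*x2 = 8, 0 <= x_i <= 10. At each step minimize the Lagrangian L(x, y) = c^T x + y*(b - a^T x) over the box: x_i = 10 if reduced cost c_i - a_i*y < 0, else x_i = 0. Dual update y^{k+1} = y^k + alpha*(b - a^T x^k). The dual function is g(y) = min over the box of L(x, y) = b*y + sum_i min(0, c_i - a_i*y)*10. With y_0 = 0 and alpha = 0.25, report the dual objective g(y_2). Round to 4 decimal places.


Dual ascent for LP: min 4*x1 + 14*x2, 2*x1 + 1*x2 = 8, 0 <= x_i <= 10
Step 1: y^k = 0.0, reduced costs: (4.0, 14.0)
  x^k = (0.0, 0.0), subgradient = b - a^T x = 8.0
  y^{k+1} = 0.0 + 0.25*8.0 = 2.0
Step 2: y^k = 2.0, reduced costs: (0.0, 12.0)
  x^k = (0.0, 0.0), subgradient = b - a^T x = 8.0
  y^{k+1} = 2.0 + 0.25*8.0 = 4.0
Dual objective at y_2 = 4.0: reduced costs (-4.0, 10.0), box minimizer x = (10.0, 0.0)
g(y_2) = b*y + (c1 - a1*y)*x1 + (c2 - a2*y)*x2 = 8*4.0 + (-4.0)*10.0 + 10.0*0.0 = 32.0 - 40.0 + 0.0 = -8.0


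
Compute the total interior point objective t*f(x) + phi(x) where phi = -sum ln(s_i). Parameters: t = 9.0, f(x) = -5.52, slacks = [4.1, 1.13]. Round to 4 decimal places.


Step 1: Compute log-barrier.
ln values: [1.411, 0.1222]
phi = -(1.411 + 0.1222) = -1.5332
Step 2: Compute augmented objective.
t*f(x) = 9.0*-5.52 = -49.68
Total = -49.68 - 1.5332 = -51.2132


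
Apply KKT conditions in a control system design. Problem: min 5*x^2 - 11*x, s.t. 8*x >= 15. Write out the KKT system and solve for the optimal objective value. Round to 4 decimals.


Step 1: Try lambda = 0 (constraint inactive).
x_unc = 11/(2*5) = 1.1
Check: 8*1.1 = 8.8 < 15 -- violated!
Step 2: Constraint must be active: 8*x = 15
x* = 15/8 = 1.875
lambda = (2*5*1.875 - 11)/8 = 0.9688
Step 3: Compute optimal value.
f(x*) = 5*1.875^2 - 11*1.875 = -3.0469


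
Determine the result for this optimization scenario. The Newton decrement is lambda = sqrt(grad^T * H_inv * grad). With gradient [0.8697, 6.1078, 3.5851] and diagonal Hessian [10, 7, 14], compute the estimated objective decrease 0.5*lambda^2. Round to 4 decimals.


Step 1: H is diagonal, so H^(-1) * g = [0.087, 0.8725, 0.2561].
Step 2: g^T H^(-1) g = sum_i g_i^2 / H_ii
  = (0.8697)^2/10 + (6.1078)^2/7 + (3.5851)^2/14
  = 0.0756 + 5.3293 + 0.9181 = 6.323
Step 3: Objective decrease = 0.5 * g^T H^(-1) g = 3.1615


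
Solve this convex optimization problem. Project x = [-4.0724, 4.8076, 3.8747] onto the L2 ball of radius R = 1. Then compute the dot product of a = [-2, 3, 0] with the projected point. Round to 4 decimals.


Step 1: Compute ||x|| (intermediates to 6 decimals).
||x|| = sqrt((-4.0724)^2 + 4.8076^2 + 3.8747^2) = 7.396672
Step 2: Project.
Since ||x|| > R, scale = R/||x|| = 1/7.396672 = 0.135196, proj(x) = scale * x
proj(x) = [-0.550572, 0.649968, 0.523844]
Step 3: Dot product.
a^T * proj(x) = -2*(-0.550572) + 3*0.649968 + 0*0.523844 = 3.051


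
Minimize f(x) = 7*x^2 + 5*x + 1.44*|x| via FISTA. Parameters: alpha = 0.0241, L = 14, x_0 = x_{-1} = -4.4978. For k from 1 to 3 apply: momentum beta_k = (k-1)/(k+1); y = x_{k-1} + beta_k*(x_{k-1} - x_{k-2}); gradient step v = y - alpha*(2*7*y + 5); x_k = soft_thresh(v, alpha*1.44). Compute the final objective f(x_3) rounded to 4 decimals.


FISTA on f(x) = 7*x^2 + 5*x + 1.44*|x|
L = 14, alpha = 0.0241
Iteration 1: beta = 0.0, y = -4.4978 + 0.0*(-4.4978 + 4.4978) = -4.4978
  grad(y) = -57.9692, v = y - alpha*grad = -3.1007
  prox(v) = soft_thresh(-3.1007, 0.0347) = -3.066
Iteration 2: beta = 0.3333, y = -3.066 + 0.3333*(-3.066 + 4.4978) = -2.5888
  grad(y) = -31.243, v = y - alpha*grad = -1.8358
  prox(v) = soft_thresh(-1.8358, 0.0347) = -1.8011
Iteration 3: beta = 0.5, y = -1.8011 + 0.5*(-1.8011 + 3.066) = -1.1687
  grad(y) = -11.3613, v = y - alpha*grad = -0.8949
  prox(v) = soft_thresh(-0.8949, 0.0347) = -0.8602
f(x_3) = 7*(-0.8602)^2 + 5*(-0.8602) + 1.44*|-0.8602| = 2.1169


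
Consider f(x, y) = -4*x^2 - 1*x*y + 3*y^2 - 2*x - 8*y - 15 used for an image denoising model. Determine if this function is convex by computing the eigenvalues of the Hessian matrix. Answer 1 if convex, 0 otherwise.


The Hessian of f(x,y) = -4*x^2 - 1*x*y + 3*y^2 - 2*x - 8*y - 15 is:
H = [[-8, -1], [-1, 6]]
Trace = -8 + 6 = -2
Determinant = -8*6 - (-1)^2 = -49
Discriminant = (-2)^2 - 4*-49 = 200.0
Eigenvalues: lambda_1 = -8.0711, lambda_2 = 6.0711
The function is not convex.

0


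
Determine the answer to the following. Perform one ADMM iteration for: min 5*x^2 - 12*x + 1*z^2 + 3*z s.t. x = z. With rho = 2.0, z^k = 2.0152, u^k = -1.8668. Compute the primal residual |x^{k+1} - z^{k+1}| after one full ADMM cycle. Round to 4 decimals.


ADMM iteration with rho = 2.0, z^k = 2.0152, u^k = -1.8668
Step 1: x-update.
Minimize 5*x^2 - 12*x + (2.0/2)*(x - 2.0152 - 1.8668)^2
FOC: (2*5 + 2.0)*x = 12 + 2.0*(2.0152 + 1.8668)
x^{k+1} = 1.647
Step 2: z-update.
Minimize 1*z^2 + 3*z + (2.0/2)*(1.647 - z - 1.8668)^2
FOC: (2*1 + 2.0)*z = -3 + 2.0*(1.647 - 1.8668)
z^{k+1} = -0.8599
Step 3: u-update.
u^{k+1} = -1.8668 + 1.647 + 0.8599 = 0.6401
Step 4: Primal residual = |1.647 + 0.8599| = 2.5069


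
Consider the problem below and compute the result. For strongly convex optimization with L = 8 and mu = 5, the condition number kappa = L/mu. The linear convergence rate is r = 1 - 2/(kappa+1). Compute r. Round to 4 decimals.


Step 1: Compute the condition number.
kappa = L/mu = 8/5 = 1.6
Step 2: Compute the convergence rate.
r = 1 - 2/(kappa + 1) = 1 - 2*mu/(L + mu) = (L - mu)/(L + mu) = 3/13 = 0.2308


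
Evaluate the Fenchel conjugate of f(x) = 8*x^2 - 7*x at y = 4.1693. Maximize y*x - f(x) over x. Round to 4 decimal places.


f*(y) = sup_x {y*x - a*x^2 - b*x} = sup_x {(y-b)*x - a*x^2}
FOC: (y - b) - 2a*x = 0 => x* = (y - b)/(2a)
x* = (4.1693 + 7)/(2*8) = 0.6981
f*(4.1693) = (y-b)^2/(4a) = (4.1693 + 7)^2/(4*8)
= 124.7533/32 = 3.8985


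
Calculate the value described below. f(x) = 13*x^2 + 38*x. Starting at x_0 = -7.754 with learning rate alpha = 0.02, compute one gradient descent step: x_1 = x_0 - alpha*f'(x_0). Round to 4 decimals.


We compute the gradient at x_0 and apply the update.
f'(x) = 26*x + 38
f'(-7.754) = 26*-7.754 + 38 = -163.604
x_1 = -7.754 - 0.02*-163.604 = -4.4819


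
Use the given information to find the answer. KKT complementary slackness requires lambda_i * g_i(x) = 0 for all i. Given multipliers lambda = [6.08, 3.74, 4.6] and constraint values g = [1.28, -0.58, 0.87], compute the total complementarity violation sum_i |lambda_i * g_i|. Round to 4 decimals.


KKT complementary slackness check:
lambda_1 * g_1 = 6.08 * 1.28 = 7.7824
lambda_2 * g_2 = 3.74 * -0.58 = -2.1692
lambda_3 * g_3 = 4.6 * 0.87 = 4.002
Total violation = 7.7824 + 2.1692 + 4.002 = 13.9536


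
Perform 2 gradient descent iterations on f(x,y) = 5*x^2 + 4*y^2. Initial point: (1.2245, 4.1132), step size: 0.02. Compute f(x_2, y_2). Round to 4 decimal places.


Gradient descent on f(x,y) = 5*x^2 + 4*y^2.
Starting point: (1.2245, 4.1132), alpha = 0.02
Step 1: grad_x = 2*5*1.2245 = 12.245, grad_y = 2*4*4.1132 = 32.9056
  x_1 = 1.2245 - 0.02*12.245 = 0.9796
  y_1 = 4.1132 - 0.02*32.9056 = 3.4551
Step 2: grad_x = 2*5*0.9796 = 9.796, grad_y = 2*4*3.4551 = 27.6407
  x_2 = 0.9796 - 0.02*9.796 = 0.7837
  y_2 = 3.4551 - 0.02*27.6407 = 2.9023
f(0.7837, 2.9023) = 5*0.7837^2 + 4*2.9023^2 = 36.7635


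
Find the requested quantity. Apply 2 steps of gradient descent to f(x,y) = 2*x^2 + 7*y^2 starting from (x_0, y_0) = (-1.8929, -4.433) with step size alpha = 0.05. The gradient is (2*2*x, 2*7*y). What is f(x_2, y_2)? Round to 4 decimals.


Gradient descent on f(x,y) = 2*x^2 + 7*y^2.
Starting point: (-1.8929, -4.433), alpha = 0.05
Step 1: grad_x = 2*2*-1.8929 = -7.5716, grad_y = 2*7*-4.433 = -62.062
  x_1 = -1.8929 - 0.05*-7.5716 = -1.5143
  y_1 = -4.433 - 0.05*-62.062 = -1.3299
Step 2: grad_x = 2*2*-1.5143 = -6.0573, grad_y = 2*7*-1.3299 = -18.6186
  x_2 = -1.5143 - 0.05*-6.0573 = -1.2115
  y_2 = -1.3299 - 0.05*-18.6186 = -0.399
f(-1.2115, -0.399) = 2*(-1.2115)^2 + 7*(-0.399)^2 = 4.0495


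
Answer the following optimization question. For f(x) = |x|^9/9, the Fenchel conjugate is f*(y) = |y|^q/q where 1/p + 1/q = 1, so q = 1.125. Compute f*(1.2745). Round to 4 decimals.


The conjugate exponent q satisfies 1/p + 1/q = 1.
p = 9, so q = 9/(9 - 1) = 1.125
|y|^q = 1.2745^1.125 = 1.3137
f*(1.2745) = 1.3137 / 1.125 = 1.1678


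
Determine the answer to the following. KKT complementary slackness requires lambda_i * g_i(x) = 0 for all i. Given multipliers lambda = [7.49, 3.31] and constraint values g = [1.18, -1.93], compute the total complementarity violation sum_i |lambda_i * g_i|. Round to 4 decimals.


KKT complementary slackness check:
lambda_1 * g_1 = 7.49 * 1.18 = 8.8382
lambda_2 * g_2 = 3.31 * -1.93 = -6.3883
Total violation = 8.8382 + 6.3883 = 15.2265


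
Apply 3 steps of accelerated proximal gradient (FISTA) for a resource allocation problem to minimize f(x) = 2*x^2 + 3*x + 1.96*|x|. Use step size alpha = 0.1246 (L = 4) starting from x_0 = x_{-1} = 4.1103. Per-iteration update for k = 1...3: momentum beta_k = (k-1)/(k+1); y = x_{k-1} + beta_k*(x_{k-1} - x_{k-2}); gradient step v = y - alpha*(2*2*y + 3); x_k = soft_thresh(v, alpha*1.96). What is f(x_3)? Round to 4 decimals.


FISTA on f(x) = 2*x^2 + 3*x + 1.96*|x|
L = 4, alpha = 0.1246
Iteration 1: beta = 0.0, y = 4.1103 + 0.0*(4.1103 - 4.1103) = 4.1103
  grad(y) = 19.4412, v = y - alpha*grad = 1.6879
  prox(v) = soft_thresh(1.6879, 0.2442) = 1.4437
Iteration 2: beta = 0.3333, y = 1.4437 + 0.3333*(1.4437 - 4.1103) = 0.5548
  grad(y) = 5.2194, v = y - alpha*grad = -0.0955
  prox(v) = soft_thresh(-0.0955, 0.2442) = 0.0
Iteration 3: beta = 0.5, y = 0.0 + 0.5*(0.0 - 1.4437) = -0.7219
  grad(y) = 0.1126, v = y - alpha*grad = -0.7359
  prox(v) = soft_thresh(-0.7359, 0.2442) = -0.4917
f(x_3) = 2*(-0.4917)^2 + 3*(-0.4917) + 1.96*|-0.4917| = -0.0279


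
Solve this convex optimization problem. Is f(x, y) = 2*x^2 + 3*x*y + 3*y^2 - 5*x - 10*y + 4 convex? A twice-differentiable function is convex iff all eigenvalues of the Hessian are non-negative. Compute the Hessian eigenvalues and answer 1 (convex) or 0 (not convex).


The Hessian of f(x,y) = 2*x^2 + 3*x*y + 3*y^2 - 5*x - 10*y + 4 is:
H = [[4, 3], [3, 6]]
Trace = 4 + 6 = 10
Determinant = 4*6 - (3)^2 = 15
Discriminant = (10)^2 - 4*15 = 40.0
Eigenvalues: lambda_1 = 1.8377, lambda_2 = 8.1623
The function is convex.

1


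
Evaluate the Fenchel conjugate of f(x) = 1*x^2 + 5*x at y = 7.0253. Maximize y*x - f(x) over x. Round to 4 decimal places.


f*(y) = sup_x {y*x - a*x^2 - b*x} = sup_x {(y-b)*x - a*x^2}
FOC: (y - b) - 2a*x = 0 => x* = (y - b)/(2a)
x* = (7.0253 - 5)/(2*1) = 1.0127
f*(7.0253) = (y-b)^2/(4a) = (7.0253 - 5)^2/(4*1)
= 4.1018/4 = 1.0255


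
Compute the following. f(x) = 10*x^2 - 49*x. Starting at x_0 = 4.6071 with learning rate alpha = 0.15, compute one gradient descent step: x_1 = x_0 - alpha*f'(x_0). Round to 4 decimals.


We compute the gradient at x_0 and apply the update.
f'(x) = 20*x - 49
f'(4.6071) = 20*4.6071 - 49 = 43.142
x_1 = 4.6071 - 0.15*43.142 = -1.8642


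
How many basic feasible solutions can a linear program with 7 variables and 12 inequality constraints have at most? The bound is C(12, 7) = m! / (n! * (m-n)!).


Each vertex corresponds to some choice of n active constraints out of m, so the number of vertices is at most C(m, n) = m! / (n!(m-n)!).
m = 12, n = 7
Numerator: 12 * 11 * 10 * 9 * 8 * 7 * 6
Denominator: 7! = 5040
C(12, 7) = 792


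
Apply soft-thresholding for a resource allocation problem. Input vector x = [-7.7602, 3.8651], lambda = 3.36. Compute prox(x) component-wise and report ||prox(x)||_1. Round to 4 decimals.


Soft-thresholding with lambda = 3.36:
prox(-7.7602) = sign(-7.7602)*max(|-7.7602| - 3.36, 0) = -4.4002
prox(3.8651) = sign(3.8651)*max(|3.8651| - 3.36, 0) = 0.5051
prox(x) = [-4.4002, 0.5051]
||prox(x)||_1 = 4.4002 + 0.5051 = 4.9053


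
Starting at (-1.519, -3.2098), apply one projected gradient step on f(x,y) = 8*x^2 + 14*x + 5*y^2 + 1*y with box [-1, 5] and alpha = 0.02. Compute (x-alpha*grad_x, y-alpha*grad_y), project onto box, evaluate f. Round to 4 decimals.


Step 1: Compute gradient at (-1.519, -3.2098).
grad_x = 2*8*-1.519 + 14 = -10.304
grad_y = 2*5*-3.2098 + 1 = -31.098
Step 2: Gradient step.
x_raw = -1.519 - 0.02*-10.304 = -1.3129
y_raw = -3.2098 - 0.02*-31.098 = -2.5878
Step 3: Project onto [-1, 5].
x_proj = clip(-1.3129) = -1.0
y_proj = clip(-2.5878) = -1.0
Step 4: Evaluate f.
f(-1.0, -1.0) = -2.0


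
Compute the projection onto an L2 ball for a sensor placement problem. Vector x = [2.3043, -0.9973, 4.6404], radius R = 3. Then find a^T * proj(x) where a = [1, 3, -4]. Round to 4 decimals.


Step 1: Compute ||x|| (intermediates to 6 decimals).
||x|| = sqrt(2.3043^2 + (-0.9973)^2 + 4.6404^2) = 5.276146
Step 2: Project.
Since ||x|| > R, scale = R/||x|| = 3/5.276146 = 0.568597, proj(x) = scale * x
proj(x) = [1.310218, -0.567062, 2.638518]
Step 3: Dot product.
a^T * proj(x) = 1*1.310218 + 3*(-0.567062) - 4*2.638518 = -10.945


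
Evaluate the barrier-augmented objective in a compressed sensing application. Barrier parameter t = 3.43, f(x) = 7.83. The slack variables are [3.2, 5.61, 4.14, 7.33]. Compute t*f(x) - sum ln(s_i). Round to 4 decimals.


Step 1: Compute log-barrier.
ln values: [1.1632, 1.7246, 1.4207, 1.992]
phi = -(1.1632 + 1.7246 + 1.4207 + 1.992) = -6.3004
Step 2: Compute augmented objective.
t*f(x) = 3.43*7.83 = 26.8569
Total = 26.8569 - 6.3004 = 20.5565


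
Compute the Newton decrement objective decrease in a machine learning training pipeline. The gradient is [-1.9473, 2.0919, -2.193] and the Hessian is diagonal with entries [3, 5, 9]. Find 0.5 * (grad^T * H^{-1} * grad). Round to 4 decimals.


Step 1: H is diagonal, so H^(-1) * g = [-0.6491, 0.4184, -0.2437].
Step 2: g^T H^(-1) g = sum_i g_i^2 / H_ii
  = (-1.9473)^2/3 + (2.0919)^2/5 + (-2.193)^2/9
  = 1.264 + 0.8752 + 0.5344 = 2.6736
Step 3: Objective decrease = 0.5 * g^T H^(-1) g = 1.3368


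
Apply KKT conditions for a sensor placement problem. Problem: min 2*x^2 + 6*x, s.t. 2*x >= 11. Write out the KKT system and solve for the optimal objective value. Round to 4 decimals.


Step 1: Try lambda = 0 (constraint inactive).
x_unc = -6/(2*2) = -1.5
Check: 2*-1.5 = -3.0 < 11 -- violated!
Step 2: Constraint must be active: 2*x = 11
x* = 11/2 = 5.5
lambda = (2*2*5.5 + 6)/2 = 14.0
Step 3: Compute optimal value.
f(x*) = 2*5.5^2 + 6*5.5 = 93.5


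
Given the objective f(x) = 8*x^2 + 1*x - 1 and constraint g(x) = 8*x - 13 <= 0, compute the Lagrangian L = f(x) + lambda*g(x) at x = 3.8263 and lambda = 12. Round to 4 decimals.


Step 1: Evaluate f(x).
f(3.8263) = 8*3.8263^2 + 1*3.8263 - 1 = 119.9509
Step 2: Evaluate g(x).
g(3.8263) = 8*3.8263 - 13 = 17.6104
Step 3: Compute Lagrangian.
L = 119.9509 + 12*17.6104 = 331.2757


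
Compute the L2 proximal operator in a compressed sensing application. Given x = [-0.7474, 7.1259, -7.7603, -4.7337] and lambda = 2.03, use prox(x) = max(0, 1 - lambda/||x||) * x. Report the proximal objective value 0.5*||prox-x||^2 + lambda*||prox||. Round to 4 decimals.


Step 1: Compute ||x||.
||x|| = 11.5744
Step 2: Compute scaling factor.
scale = max(0, 1 - 2.03/11.5744) = 0.8246
Step 3: prox(x) = [-0.6163, 5.8761, -6.3992, -3.9035]
||prox(x)|| = 9.5444
Step 4: Proximal objective.
0.5*||prox-x||^2 = 2.0605
lambda*||prox|| = 19.3751
Total = 21.4356


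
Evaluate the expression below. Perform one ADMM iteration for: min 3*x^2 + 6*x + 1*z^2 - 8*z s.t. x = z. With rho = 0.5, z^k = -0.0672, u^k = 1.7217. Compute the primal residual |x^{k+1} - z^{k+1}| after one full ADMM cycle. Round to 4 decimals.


ADMM iteration with rho = 0.5, z^k = -0.0672, u^k = 1.7217
Step 1: x-update.
Minimize 3*x^2 + 6*x + (0.5/2)*(x + 0.0672 + 1.7217)^2
FOC: (2*3 + 0.5)*x = -6 + 0.5*(-0.0672 - 1.7217)
x^{k+1} = -1.0607
Step 2: z-update.
Minimize 1*z^2 - 8*z + (0.5/2)*(-1.0607 - z + 1.7217)^2
FOC: (2*1 + 0.5)*z = 8 + 0.5*(-1.0607 + 1.7217)
z^{k+1} = 3.3322
Step 3: u-update.
u^{k+1} = 1.7217 - 1.0607 - 3.3322 = -2.6712
Step 4: Primal residual = |-1.0607 - 3.3322| = 4.3929


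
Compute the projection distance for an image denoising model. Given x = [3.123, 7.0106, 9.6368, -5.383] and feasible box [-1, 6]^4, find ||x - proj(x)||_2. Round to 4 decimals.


Project each component onto [-1, 6].
clip(3.123) = 3.123, clip(7.0106) = 6.0, clip(9.6368) = 6.0, clip(-5.383) = -1.0
Projection = [3.123, 6.0, 6.0, -1.0]
Squared diffs: [0.0, 1.0213, 13.2263, 19.2107]
Distance = sqrt(33.4583) = 5.7843


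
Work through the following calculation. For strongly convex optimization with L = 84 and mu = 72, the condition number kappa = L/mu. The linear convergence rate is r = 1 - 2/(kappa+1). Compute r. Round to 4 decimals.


Step 1: Compute the condition number.
kappa = L/mu = 84/72 = 1.1667
Step 2: Compute the convergence rate.
r = 1 - 2/(kappa + 1) = 1 - 2*mu/(L + mu) = (L - mu)/(L + mu) = 12/156 = 0.0769


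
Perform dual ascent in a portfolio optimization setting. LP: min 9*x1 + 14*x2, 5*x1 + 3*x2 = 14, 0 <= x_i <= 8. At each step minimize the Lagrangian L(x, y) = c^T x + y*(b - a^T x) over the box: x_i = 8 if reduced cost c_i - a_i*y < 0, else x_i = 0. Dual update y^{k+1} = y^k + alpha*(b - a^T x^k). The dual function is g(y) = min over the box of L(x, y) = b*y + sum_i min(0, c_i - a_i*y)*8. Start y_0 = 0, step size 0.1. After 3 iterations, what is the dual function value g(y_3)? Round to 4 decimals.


Dual ascent for LP: min 9*x1 + 14*x2, 5*x1 + 3*x2 = 14, 0 <= x_i <= 8
Step 1: y^k = 0.0, reduced costs: (9.0, 14.0)
  x^k = (0.0, 0.0), subgradient = b - a^T x = 14.0
  y^{k+1} = 0.0 + 0.1*14.0 = 1.4
Step 2: y^k = 1.4, reduced costs: (2.0, 9.8)
  x^k = (0.0, 0.0), subgradient = b - a^T x = 14.0
  y^{k+1} = 1.4 + 0.1*14.0 = 2.8
Step 3: y^k = 2.8, reduced costs: (-5.0, 5.6)
  x^k = (8.0, 0.0), subgradient = b - a^T x = -26.0
  y^{k+1} = 2.8 + 0.1*-26.0 = 0.2
Dual objective at y_3 = 0.2: reduced costs (8.0, 13.4), box minimizer x = (0.0, 0.0)
g(y_3) = b*y + (c1 - a1*y)*x1 + (c2 - a2*y)*x2 = 14*0.2 + 8.0*0.0 + 13.4*0.0 = 2.8 + 0.0 + 0.0 = 2.8


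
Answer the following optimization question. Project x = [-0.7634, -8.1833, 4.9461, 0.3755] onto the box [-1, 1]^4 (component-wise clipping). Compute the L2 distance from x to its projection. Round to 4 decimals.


Project each component onto [-1, 1].
clip(-0.7634) = -0.7634, clip(-8.1833) = -1.0, clip(4.9461) = 1.0, clip(0.3755) = 0.3755
Projection = [-0.7634, -1.0, 1.0, 0.3755]
Squared diffs: [0.0, 51.5998, 15.5717, 0.0]
Distance = sqrt(67.1715) = 8.1958


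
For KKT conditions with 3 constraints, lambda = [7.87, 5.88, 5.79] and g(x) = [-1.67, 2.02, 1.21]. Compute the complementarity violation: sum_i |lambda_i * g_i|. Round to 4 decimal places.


KKT complementary slackness check:
lambda_1 * g_1 = 7.87 * -1.67 = -13.1429
lambda_2 * g_2 = 5.88 * 2.02 = 11.8776
lambda_3 * g_3 = 5.79 * 1.21 = 7.0059
Total violation = 13.1429 + 11.8776 + 7.0059 = 32.0264


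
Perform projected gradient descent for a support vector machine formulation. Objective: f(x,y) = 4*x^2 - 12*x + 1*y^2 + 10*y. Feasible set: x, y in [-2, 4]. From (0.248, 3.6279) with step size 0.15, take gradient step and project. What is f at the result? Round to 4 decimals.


Step 1: Compute gradient at (0.248, 3.6279).
grad_x = 2*4*0.248 - 12 = -10.016
grad_y = 2*1*3.6279 + 10 = 17.2558
Step 2: Gradient step.
x_raw = 0.248 - 0.15*-10.016 = 1.7504
y_raw = 3.6279 - 0.15*17.2558 = 1.0395
Step 3: Project onto [-2, 4].
x_proj = clip(1.7504) = 1.7504
y_proj = clip(1.0395) = 1.0395
Step 4: Evaluate f.
f(1.7504, 1.0395) = 2.7267


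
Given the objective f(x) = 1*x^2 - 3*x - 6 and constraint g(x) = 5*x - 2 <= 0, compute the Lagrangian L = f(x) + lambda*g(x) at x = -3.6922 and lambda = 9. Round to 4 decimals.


Step 1: Evaluate f(x).
f(-3.6922) = 1*(-3.6922)^2 - 3*(-3.6922) - 6 = 18.7089
Step 2: Evaluate g(x).
g(-3.6922) = 5*-3.6922 - 2 = -20.461
Step 3: Compute Lagrangian.
L = 18.7089 + 9*-20.461 = -165.4401


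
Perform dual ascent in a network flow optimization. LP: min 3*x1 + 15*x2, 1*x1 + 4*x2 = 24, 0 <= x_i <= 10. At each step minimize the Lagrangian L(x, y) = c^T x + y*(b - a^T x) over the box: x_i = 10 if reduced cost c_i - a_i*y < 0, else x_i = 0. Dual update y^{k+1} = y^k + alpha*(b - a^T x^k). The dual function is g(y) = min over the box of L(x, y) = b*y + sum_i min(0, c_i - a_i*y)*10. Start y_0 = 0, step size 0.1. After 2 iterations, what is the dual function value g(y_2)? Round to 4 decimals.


Dual ascent for LP: min 3*x1 + 15*x2, 1*x1 + 4*x2 = 24, 0 <= x_i <= 10
Step 1: y^k = 0.0, reduced costs: (3.0, 15.0)
  x^k = (0.0, 0.0), subgradient = b - a^T x = 24.0
  y^{k+1} = 0.0 + 0.1*24.0 = 2.4
Step 2: y^k = 2.4, reduced costs: (0.6, 5.4)
  x^k = (0.0, 0.0), subgradient = b - a^T x = 24.0
  y^{k+1} = 2.4 + 0.1*24.0 = 4.8
Dual objective at y_2 = 4.8: reduced costs (-1.8, -4.2), box minimizer x = (10.0, 10.0)
g(y_2) = b*y + (c1 - a1*y)*x1 + (c2 - a2*y)*x2 = 24*4.8 + (-1.8)*10.0 + (-4.2)*10.0 = 115.2 - 18.0 - 42.0 = 55.2


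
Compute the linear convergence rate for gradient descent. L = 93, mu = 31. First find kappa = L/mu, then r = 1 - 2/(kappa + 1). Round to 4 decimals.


Step 1: Compute the condition number.
kappa = L/mu = 93/31 = 3.0
Step 2: Compute the convergence rate.
r = 1 - 2/(kappa + 1) = 1 - 2*mu/(L + mu) = (L - mu)/(L + mu) = 62/124 = 0.5


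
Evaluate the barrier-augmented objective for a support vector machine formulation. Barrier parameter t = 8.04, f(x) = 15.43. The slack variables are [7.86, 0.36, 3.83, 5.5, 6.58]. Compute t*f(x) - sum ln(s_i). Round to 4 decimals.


Step 1: Compute log-barrier.
ln values: [2.0618, -1.0217, 1.3429, 1.7047, 1.884]
phi = -(2.0618 - 1.0217 + 1.3429 + 1.7047 + 1.884) = -5.9718
Step 2: Compute augmented objective.
t*f(x) = 8.04*15.43 = 124.0572
Total = 124.0572 - 5.9718 = 118.0854


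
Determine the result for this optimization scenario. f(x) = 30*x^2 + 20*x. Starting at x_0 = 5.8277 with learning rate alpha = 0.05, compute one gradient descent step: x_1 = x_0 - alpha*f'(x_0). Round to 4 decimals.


We compute the gradient at x_0 and apply the update.
f'(x) = 60*x + 20
f'(5.8277) = 60*5.8277 + 20 = 369.662
x_1 = 5.8277 - 0.05*369.662 = -12.6554


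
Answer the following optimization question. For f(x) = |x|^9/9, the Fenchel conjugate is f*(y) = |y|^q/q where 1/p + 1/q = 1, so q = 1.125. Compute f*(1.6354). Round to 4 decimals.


The conjugate exponent q satisfies 1/p + 1/q = 1.
p = 9, so q = 9/(9 - 1) = 1.125
|y|^q = 1.6354^1.125 = 1.7391
f*(1.6354) = 1.7391 / 1.125 = 1.5459


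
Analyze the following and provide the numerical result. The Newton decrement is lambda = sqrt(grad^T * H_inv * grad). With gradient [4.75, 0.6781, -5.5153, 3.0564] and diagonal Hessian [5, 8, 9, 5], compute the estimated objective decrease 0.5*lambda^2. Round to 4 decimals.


Step 1: H is diagonal, so H^(-1) * g = [0.95, 0.0848, -0.6128, 0.6113].
Step 2: g^T H^(-1) g = sum_i g_i^2 / H_ii
  = (4.75)^2/5 + (0.6781)^2/8 + (-5.5153)^2/9 + (3.0564)^2/5
  = 4.5125 + 0.0575 + 3.3798 + 1.8683 = 9.8181
Step 3: Objective decrease = 0.5 * g^T H^(-1) g = 4.9091


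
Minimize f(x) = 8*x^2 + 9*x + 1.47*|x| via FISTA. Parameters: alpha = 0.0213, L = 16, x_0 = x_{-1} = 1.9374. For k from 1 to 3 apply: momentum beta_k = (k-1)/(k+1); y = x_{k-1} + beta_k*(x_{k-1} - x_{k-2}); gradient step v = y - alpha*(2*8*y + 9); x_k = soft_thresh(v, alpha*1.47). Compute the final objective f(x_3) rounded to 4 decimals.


FISTA on f(x) = 8*x^2 + 9*x + 1.47*|x|
L = 16, alpha = 0.0213
Iteration 1: beta = 0.0, y = 1.9374 + 0.0*(1.9374 - 1.9374) = 1.9374
  grad(y) = 39.9984, v = y - alpha*grad = 1.0854
  prox(v) = soft_thresh(1.0854, 0.0313) = 1.0541
Iteration 2: beta = 0.3333, y = 1.0541 + 0.3333*(1.0541 - 1.9374) = 0.7597
  grad(y) = 21.1552, v = y - alpha*grad = 0.3091
  prox(v) = soft_thresh(0.3091, 0.0313) = 0.2778
Iteration 3: beta = 0.5, y = 0.2778 + 0.5*(0.2778 - 1.0541) = -0.1104
  grad(y) = 7.2338, v = y - alpha*grad = -0.2645
  prox(v) = soft_thresh(-0.2645, 0.0313) = -0.2332
f(x_3) = 8*(-0.2332)^2 + 9*(-0.2332) + 1.47*|-0.2332| = -1.3208


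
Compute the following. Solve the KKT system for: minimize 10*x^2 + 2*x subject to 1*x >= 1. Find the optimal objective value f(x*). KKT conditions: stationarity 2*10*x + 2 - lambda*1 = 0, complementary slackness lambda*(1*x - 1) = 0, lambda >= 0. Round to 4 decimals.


Step 1: Try lambda = 0 (constraint inactive).
x_unc = -2/(2*10) = -0.1
Check: 1*-0.1 = -0.1 < 1 -- violated!
Step 2: Constraint must be active: 1*x = 1
x* = 1/1 = 1.0
lambda = (2*10*1.0 + 2)/1 = 22.0
Step 3: Compute optimal value.
f(x*) = 10*1.0^2 + 2*1.0 = 12.0


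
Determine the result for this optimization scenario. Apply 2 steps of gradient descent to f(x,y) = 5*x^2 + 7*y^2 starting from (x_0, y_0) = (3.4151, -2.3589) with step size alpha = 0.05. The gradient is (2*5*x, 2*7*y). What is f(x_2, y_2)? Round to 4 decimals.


Gradient descent on f(x,y) = 5*x^2 + 7*y^2.
Starting point: (3.4151, -2.3589), alpha = 0.05
Step 1: grad_x = 2*5*3.4151 = 34.151, grad_y = 2*7*-2.3589 = -33.0246
  x_1 = 3.4151 - 0.05*34.151 = 1.7076
  y_1 = -2.3589 - 0.05*-33.0246 = -0.7077
Step 2: grad_x = 2*5*1.7076 = 17.0755, grad_y = 2*7*-0.7077 = -9.9074
  x_2 = 1.7076 - 0.05*17.0755 = 0.8538
  y_2 = -0.7077 - 0.05*-9.9074 = -0.2123
f(0.8538, -0.2123) = 5*0.8538^2 + 7*(-0.2123)^2 = 3.9602


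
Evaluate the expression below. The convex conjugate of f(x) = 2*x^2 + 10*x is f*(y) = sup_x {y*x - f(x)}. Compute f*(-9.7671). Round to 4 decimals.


f*(y) = sup_x {y*x - a*x^2 - b*x} = sup_x {(y-b)*x - a*x^2}
FOC: (y - b) - 2a*x = 0 => x* = (y - b)/(2a)
x* = (-9.7671 - 10)/(2*2) = -4.9418
f*(-9.7671) = (y-b)^2/(4a) = (-9.7671 - 10)^2/(4*2)
= 390.7382/8 = 48.8423


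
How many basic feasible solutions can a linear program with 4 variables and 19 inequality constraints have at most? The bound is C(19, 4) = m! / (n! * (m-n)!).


Each vertex corresponds to some choice of n active constraints out of m, so the number of vertices is at most C(m, n) = m! / (n!(m-n)!).
m = 19, n = 4
Numerator: 19 * 18 * 17 * 16
Denominator: 4! = 24
C(19, 4) = 3876


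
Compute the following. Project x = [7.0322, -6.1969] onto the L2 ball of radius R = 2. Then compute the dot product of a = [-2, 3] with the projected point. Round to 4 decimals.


Step 1: Compute ||x|| (intermediates to 6 decimals).
||x|| = sqrt(7.0322^2 + (-6.1969)^2) = 9.373015
Step 2: Project.
Since ||x|| > R, scale = R/||x|| = 2/9.373015 = 0.213379, proj(x) = scale * x
proj(x) = [1.500524, -1.322288]
Step 3: Dot product.
a^T * proj(x) = -2*1.500524 + 3*(-1.322288) = -6.9679


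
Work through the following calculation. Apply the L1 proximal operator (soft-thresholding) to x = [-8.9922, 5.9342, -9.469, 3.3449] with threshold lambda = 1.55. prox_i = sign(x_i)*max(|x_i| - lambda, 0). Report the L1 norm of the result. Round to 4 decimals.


Soft-thresholding with lambda = 1.55:
prox(-8.9922) = sign(-8.9922)*max(|-8.9922| - 1.55, 0) = -7.4422
prox(5.9342) = sign(5.9342)*max(|5.9342| - 1.55, 0) = 4.3842
prox(-9.469) = sign(-9.469)*max(|-9.469| - 1.55, 0) = -7.919
prox(3.3449) = sign(3.3449)*max(|3.3449| - 1.55, 0) = 1.7949
prox(x) = [-7.4422, 4.3842, -7.919, 1.7949]
||prox(x)||_1 = 7.4422 + 4.3842 + 7.919 + 1.7949 = 21.5403


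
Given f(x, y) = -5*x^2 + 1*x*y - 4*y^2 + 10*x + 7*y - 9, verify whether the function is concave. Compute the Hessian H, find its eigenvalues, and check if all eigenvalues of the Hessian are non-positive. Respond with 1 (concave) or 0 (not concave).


The Hessian of f(x,y) = -5*x^2 + 1*x*y - 4*y^2 + 10*x + 7*y - 9 is:
H = [[-10, 1], [1, -8]]
Trace = -10 - 8 = -18
Determinant = -10*-8 - (1)^2 = 79
Discriminant = (-18)^2 - 4*79 = 8.0
Eigenvalues: lambda_1 = -10.4142, lambda_2 = -7.5858
The function is concave.

1


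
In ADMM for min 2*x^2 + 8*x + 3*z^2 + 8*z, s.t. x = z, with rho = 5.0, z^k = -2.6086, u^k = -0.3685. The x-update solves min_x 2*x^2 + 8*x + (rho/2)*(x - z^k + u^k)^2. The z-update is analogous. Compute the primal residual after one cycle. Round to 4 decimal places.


ADMM iteration with rho = 5.0, z^k = -2.6086, u^k = -0.3685
Step 1: x-update.
Minimize 2*x^2 + 8*x + (5.0/2)*(x + 2.6086 - 0.3685)^2
FOC: (2*2 + 5.0)*x = -8 + 5.0*(-2.6086 + 0.3685)
x^{k+1} = -2.1334
Step 2: z-update.
Minimize 3*z^2 + 8*z + (5.0/2)*(-2.1334 - z - 0.3685)^2
FOC: (2*3 + 5.0)*z = -8 + 5.0*(-2.1334 - 0.3685)
z^{k+1} = -1.8645
Step 3: u-update.
u^{k+1} = -0.3685 - 2.1334 + 1.8645 = -0.6374
Step 4: Primal residual = |-2.1334 + 1.8645| = 0.2689


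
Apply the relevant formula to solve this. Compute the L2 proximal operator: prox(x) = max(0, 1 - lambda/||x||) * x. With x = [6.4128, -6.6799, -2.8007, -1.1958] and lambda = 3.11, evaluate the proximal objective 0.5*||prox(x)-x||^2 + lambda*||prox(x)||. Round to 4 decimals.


Step 1: Compute ||x||.
||x|| = 9.7478
Step 2: Compute scaling factor.
scale = max(0, 1 - 3.11/9.7478) = 0.681
Step 3: prox(x) = [4.3668, -4.5487, -1.9071, -0.8143]
||prox(x)|| = 6.6378
Step 4: Proximal objective.
0.5*||prox-x||^2 = 4.8361
lambda*||prox|| = 20.6436
Total = 25.4795


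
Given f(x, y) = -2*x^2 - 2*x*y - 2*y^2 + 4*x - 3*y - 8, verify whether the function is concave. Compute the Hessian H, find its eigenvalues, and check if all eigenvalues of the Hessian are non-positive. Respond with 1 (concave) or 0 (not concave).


The Hessian of f(x,y) = -2*x^2 - 2*x*y - 2*y^2 + 4*x - 3*y - 8 is:
H = [[-4, -2], [-2, -4]]
Trace = -4 - 4 = -8
Determinant = -4*-4 - (-2)^2 = 12
Discriminant = (-8)^2 - 4*12 = 16.0
Eigenvalues: lambda_1 = -6.0, lambda_2 = -2.0
The function is concave.

1


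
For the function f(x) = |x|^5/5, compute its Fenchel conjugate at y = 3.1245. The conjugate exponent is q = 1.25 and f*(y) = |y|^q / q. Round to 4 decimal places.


The conjugate exponent q satisfies 1/p + 1/q = 1.
p = 5, so q = 5/(5 - 1) = 1.25
|y|^q = 3.1245^1.25 = 4.1541
f*(3.1245) = 4.1541 / 1.25 = 3.3233


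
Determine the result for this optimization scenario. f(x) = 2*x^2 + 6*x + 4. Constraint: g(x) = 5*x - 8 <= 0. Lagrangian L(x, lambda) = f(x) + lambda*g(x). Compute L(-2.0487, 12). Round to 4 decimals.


Step 1: Evaluate f(x).
f(-2.0487) = 2*(-2.0487)^2 + 6*(-2.0487) + 4 = 0.1021
Step 2: Evaluate g(x).
g(-2.0487) = 5*-2.0487 - 8 = -18.2435
Step 3: Compute Lagrangian.
L = 0.1021 + 12*-18.2435 = -218.8199


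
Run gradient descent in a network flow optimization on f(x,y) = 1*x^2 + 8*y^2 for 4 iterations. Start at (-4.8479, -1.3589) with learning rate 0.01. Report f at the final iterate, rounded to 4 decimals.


Gradient descent on f(x,y) = 1*x^2 + 8*y^2.
Starting point: (-4.8479, -1.3589), alpha = 0.01
Step 1: grad_x = 2*1*-4.8479 = -9.6958, grad_y = 2*8*-1.3589 = -21.7424
  x_1 = -4.8479 - 0.01*-9.6958 = -4.7509
  y_1 = -1.3589 - 0.01*-21.7424 = -1.1415
Step 2: grad_x = 2*1*-4.7509 = -9.5019, grad_y = 2*8*-1.1415 = -18.2636
  x_2 = -4.7509 - 0.01*-9.5019 = -4.6559
  y_2 = -1.1415 - 0.01*-18.2636 = -0.9588
Step 3: grad_x = 2*1*-4.6559 = -9.3118, grad_y = 2*8*-0.9588 = -15.3414
  x_3 = -4.6559 - 0.01*-9.3118 = -4.5628
  y_3 = -0.9588 - 0.01*-15.3414 = -0.8054
Step 4: grad_x = 2*1*-4.5628 = -9.1256, grad_y = 2*8*-0.8054 = -12.8868
  x_4 = -4.5628 - 0.01*-9.1256 = -4.4715
  y_4 = -0.8054 - 0.01*-12.8868 = -0.6766
f(-4.4715, -0.6766) = 1*(-4.4715)^2 + 8*(-0.6766)^2 = 23.6566


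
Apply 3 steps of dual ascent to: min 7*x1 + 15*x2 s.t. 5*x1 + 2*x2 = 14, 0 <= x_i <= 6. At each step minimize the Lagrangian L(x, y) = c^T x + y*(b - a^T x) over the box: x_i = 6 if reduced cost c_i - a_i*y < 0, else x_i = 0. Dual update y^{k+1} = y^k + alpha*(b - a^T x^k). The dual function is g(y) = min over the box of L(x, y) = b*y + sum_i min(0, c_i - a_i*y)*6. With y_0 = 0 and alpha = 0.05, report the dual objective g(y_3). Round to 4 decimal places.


Dual ascent for LP: min 7*x1 + 15*x2, 5*x1 + 2*x2 = 14, 0 <= x_i <= 6
Step 1: y^k = 0.0, reduced costs: (7.0, 15.0)
  x^k = (0.0, 0.0), subgradient = b - a^T x = 14.0
  y^{k+1} = 0.0 + 0.05*14.0 = 0.7
Step 2: y^k = 0.7, reduced costs: (3.5, 13.6)
  x^k = (0.0, 0.0), subgradient = b - a^T x = 14.0
  y^{k+1} = 0.7 + 0.05*14.0 = 1.4
Step 3: y^k = 1.4, reduced costs: (0.0, 12.2)
  x^k = (0.0, 0.0), subgradient = b - a^T x = 14.0
  y^{k+1} = 1.4 + 0.05*14.0 = 2.1
Dual objective at y_3 = 2.1: reduced costs (-3.5, 10.8), box minimizer x = (6.0, 0.0)
g(y_3) = b*y + (c1 - a1*y)*x1 + (c2 - a2*y)*x2 = 14*2.1 + (-3.5)*6.0 + 10.8*0.0 = 29.4 - 21.0 + 0.0 = 8.4


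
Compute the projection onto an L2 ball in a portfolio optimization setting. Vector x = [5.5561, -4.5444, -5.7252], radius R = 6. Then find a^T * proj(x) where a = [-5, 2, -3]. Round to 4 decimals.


Step 1: Compute ||x|| (intermediates to 6 decimals).
||x|| = sqrt(5.5561^2 + (-4.5444)^2 + (-5.7252)^2) = 9.181489
Step 2: Project.
Since ||x|| > R, scale = R/||x|| = 6/9.181489 = 0.653489, proj(x) = scale * x
proj(x) = [3.63085, -2.969715, -3.741355]
Step 3: Dot product.
a^T * proj(x) = -5*3.63085 + 2*(-2.969715) - 3*(-3.741355) = -12.8696


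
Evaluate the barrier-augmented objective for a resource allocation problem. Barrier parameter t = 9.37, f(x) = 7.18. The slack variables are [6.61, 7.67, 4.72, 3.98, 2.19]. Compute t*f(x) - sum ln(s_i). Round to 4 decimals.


Step 1: Compute log-barrier.
ln values: [1.8886, 2.0373, 1.5518, 1.3813, 0.7839]
phi = -(1.8886 + 2.0373 + 1.5518 + 1.3813 + 0.7839) = -7.6429
Step 2: Compute augmented objective.
t*f(x) = 9.37*7.18 = 67.2766
Total = 67.2766 - 7.6429 = 59.6337


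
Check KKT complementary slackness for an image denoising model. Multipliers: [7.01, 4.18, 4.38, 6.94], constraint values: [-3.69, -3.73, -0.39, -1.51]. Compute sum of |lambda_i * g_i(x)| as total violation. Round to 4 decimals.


KKT complementary slackness check:
lambda_1 * g_1 = 7.01 * -3.69 = -25.8669
lambda_2 * g_2 = 4.18 * -3.73 = -15.5914
lambda_3 * g_3 = 4.38 * -0.39 = -1.7082
lambda_4 * g_4 = 6.94 * -1.51 = -10.4794
Total violation = 25.8669 + 15.5914 + 1.7082 + 10.4794 = 53.6459


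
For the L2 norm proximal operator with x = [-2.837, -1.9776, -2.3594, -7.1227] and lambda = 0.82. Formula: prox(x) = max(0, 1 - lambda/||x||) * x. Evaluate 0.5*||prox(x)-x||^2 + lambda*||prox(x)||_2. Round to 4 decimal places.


Step 1: Compute ||x||.
||x|| = 8.2619
Step 2: Compute scaling factor.
scale = max(0, 1 - 0.82/8.2619) = 0.9007
Step 3: prox(x) = [-2.5554, -1.7813, -2.1252, -6.4158]
||prox(x)|| = 7.4419
Step 4: Proximal objective.
0.5*||prox-x||^2 = 0.3362
lambda*||prox|| = 6.1024
Total = 6.4386
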